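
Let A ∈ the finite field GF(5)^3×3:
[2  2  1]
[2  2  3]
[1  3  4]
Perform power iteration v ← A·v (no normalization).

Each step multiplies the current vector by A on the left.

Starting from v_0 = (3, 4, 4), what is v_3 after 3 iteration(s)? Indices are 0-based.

v_0 = (3, 4, 4).
v_1 = A·v_0 = (3, 1, 1).
v_2 = A·v_1 = (4, 1, 0).
v_3 = A·v_2 = (0, 0, 2).

v_3 = (0, 0, 2)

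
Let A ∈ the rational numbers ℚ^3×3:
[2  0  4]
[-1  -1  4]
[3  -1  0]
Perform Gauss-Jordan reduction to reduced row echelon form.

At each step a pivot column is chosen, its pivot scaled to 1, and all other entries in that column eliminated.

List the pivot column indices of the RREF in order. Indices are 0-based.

pivot(0,0)=2: scale R0 → (1, 0, 2)
  clear (1,0): R1 −= (-1)R0 → (0, -1, 6)
  clear (2,0): R2 −= (3)R0 → (0, -1, -6)
pivot(1,1)=-1: scale R1 → (0, 1, -6)
  clear (2,1): R2 −= (-1)R1 → (0, 0, -12)
pivot(2,2)=-12: scale R2 → (0, 0, 1)
  clear (0,2): R0 −= (2)R2 → (1, 0, 0)
  clear (1,2): R1 −= (-6)R2 → (0, 1, 0)

pivot columns: 0, 1, 2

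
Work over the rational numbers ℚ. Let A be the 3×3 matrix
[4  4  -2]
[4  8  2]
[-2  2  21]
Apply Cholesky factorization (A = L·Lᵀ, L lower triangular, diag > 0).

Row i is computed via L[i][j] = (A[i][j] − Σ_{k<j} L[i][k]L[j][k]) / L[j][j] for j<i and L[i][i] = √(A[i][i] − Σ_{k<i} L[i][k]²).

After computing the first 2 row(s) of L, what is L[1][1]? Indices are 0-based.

Step 1: L[0][0] = √(4) = 2.
  L[1][0] = (4) / L[0][0] = 2.
Step 2: L[1][1] = √(4) = 2.

L[1][1] = 2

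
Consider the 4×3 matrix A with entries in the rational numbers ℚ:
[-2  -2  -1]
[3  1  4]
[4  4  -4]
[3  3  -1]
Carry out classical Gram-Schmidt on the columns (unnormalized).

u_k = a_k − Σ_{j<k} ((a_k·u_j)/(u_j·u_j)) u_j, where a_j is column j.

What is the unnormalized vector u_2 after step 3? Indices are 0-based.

u_2 = (-63/29, 0, -48/29, 22/29)

Step 1: u_0 = a_0 = (-2, 3, 4, 3).
Step 2: u_1 = a_1 − (16/19)·u_0 = (-6/19, -29/19, 12/19, 9/19).
Step 3: u_2 = a_2 − (-5/38)·u_0 − (-167/58)·u_1 = (-63/29, 0, -48/29, 22/29).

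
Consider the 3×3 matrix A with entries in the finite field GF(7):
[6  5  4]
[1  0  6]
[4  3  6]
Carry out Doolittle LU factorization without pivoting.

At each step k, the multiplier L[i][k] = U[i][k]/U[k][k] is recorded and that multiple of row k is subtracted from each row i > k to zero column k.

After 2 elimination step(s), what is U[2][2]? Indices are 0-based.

[col 0] pivot 6
  R1 -= 6*R0 → (0, 5, 3)  (L[1][0] := 6)
  R2 -= 3*R0 → (0, 2, 1)  (L[2][0] := 3)
[col 1] pivot 5
  R2 -= 6*R1 → (0, 0, 4)  (L[2][1] := 6)

U[2][2] = 4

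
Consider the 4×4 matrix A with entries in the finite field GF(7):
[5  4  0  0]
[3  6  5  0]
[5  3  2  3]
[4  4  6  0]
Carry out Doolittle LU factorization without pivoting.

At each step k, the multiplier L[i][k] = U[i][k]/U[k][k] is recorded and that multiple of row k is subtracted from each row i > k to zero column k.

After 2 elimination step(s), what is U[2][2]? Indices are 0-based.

U[2][2] = 3

Step 1: pivot at (0,0) is 5.
  row1 ← row1 − (2)·row0  ⇒  L[1][0]=2, U row1=(0, 5, 5, 0)
  row2 ← row2 − (1)·row0  ⇒  L[2][0]=1, U row2=(0, 6, 2, 3)
  row3 ← row3 − (5)·row0  ⇒  L[3][0]=5, U row3=(0, 5, 6, 0)
Step 2: pivot at (1,1) is 5.
  row2 ← row2 − (4)·row1  ⇒  L[2][1]=4, U row2=(0, 0, 3, 3)
  row3 ← row3 − (1)·row1  ⇒  L[3][1]=1, U row3=(0, 0, 1, 0)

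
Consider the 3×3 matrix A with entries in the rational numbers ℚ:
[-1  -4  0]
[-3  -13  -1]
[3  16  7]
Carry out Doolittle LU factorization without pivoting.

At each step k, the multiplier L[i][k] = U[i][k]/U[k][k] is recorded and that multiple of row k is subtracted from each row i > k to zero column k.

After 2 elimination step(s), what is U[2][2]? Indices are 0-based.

U[2][2] = 3

[col 0] pivot -1
  R1 -= 3*R0 → (0, -1, -1)  (L[1][0] := 3)
  R2 -= -3*R0 → (0, 4, 7)  (L[2][0] := -3)
[col 1] pivot -1
  R2 -= -4*R1 → (0, 0, 3)  (L[2][1] := -4)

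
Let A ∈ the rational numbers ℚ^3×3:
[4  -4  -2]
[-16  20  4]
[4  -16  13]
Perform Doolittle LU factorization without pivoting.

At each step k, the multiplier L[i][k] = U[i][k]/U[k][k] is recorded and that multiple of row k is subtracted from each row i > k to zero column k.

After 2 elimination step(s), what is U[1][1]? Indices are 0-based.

U[1][1] = 4

[col 0] pivot 4
  R1 -= -4*R0 → (0, 4, -4)  (L[1][0] := -4)
  R2 -= 1*R0 → (0, -12, 15)  (L[2][0] := 1)
[col 1] pivot 4
  R2 -= -3*R1 → (0, 0, 3)  (L[2][1] := -3)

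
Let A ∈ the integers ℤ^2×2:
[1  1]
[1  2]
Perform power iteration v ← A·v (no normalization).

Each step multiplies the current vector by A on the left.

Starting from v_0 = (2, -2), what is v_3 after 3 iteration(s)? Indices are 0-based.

v_0 = (2, -2).
v_1 = A·v_0 = (0, -2).
v_2 = A·v_1 = (-2, -4).
v_3 = A·v_2 = (-6, -10).

v_3 = (-6, -10)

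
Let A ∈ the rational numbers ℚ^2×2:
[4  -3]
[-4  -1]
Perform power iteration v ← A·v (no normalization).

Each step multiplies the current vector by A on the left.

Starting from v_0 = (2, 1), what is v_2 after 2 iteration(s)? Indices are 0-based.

v_2 = (47, -11)

v_0 = (2, 1).
v_1 = A·v_0 = (5, -9).
v_2 = A·v_1 = (47, -11).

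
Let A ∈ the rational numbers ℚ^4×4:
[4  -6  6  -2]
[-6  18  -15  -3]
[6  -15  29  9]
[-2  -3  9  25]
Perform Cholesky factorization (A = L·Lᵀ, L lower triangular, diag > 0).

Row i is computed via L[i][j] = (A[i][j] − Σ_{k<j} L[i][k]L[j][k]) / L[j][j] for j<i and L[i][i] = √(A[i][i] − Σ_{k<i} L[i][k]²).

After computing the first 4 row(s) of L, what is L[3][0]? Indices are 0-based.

Step 1: L[0][0] = √(4) = 2.
  L[1][0] = (-6) / L[0][0] = -3.
Step 2: L[1][1] = √(9) = 3.
  L[2][0] = (6) / L[0][0] = 3.
  L[2][1] = (-6) / L[1][1] = -2.
Step 3: L[2][2] = √(16) = 4.
  L[3][0] = (-2) / L[0][0] = -1.
  L[3][1] = (-6) / L[1][1] = -2.
  L[3][2] = (8) / L[2][2] = 2.
Step 4: L[3][3] = √(16) = 4.

L[3][0] = -1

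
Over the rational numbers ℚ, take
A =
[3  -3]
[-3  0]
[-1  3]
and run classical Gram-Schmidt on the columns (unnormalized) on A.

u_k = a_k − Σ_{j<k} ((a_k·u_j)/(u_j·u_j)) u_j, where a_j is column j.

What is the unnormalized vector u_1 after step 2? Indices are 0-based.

Step 1: u_0 = a_0 = (3, -3, -1).
Step 2: u_1 = a_1 − (-12/19)·u_0 = (-21/19, -36/19, 45/19).

u_1 = (-21/19, -36/19, 45/19)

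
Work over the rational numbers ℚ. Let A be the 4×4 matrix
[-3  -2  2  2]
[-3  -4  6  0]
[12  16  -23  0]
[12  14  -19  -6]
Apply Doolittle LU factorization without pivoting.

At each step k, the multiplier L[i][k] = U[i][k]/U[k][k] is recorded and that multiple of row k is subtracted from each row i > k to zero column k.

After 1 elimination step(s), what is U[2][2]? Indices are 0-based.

U[2][2] = -15

[col 0] pivot -3
  R1 -= 1*R0 → (0, -2, 4, -2)  (L[1][0] := 1)
  R2 -= -4*R0 → (0, 8, -15, 8)  (L[2][0] := -4)
  R3 -= -4*R0 → (0, 6, -11, 2)  (L[3][0] := -4)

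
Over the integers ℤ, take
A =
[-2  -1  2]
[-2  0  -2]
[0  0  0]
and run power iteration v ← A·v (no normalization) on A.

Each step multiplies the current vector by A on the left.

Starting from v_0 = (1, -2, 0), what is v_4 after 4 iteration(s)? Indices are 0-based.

v_4 = (12, 8, 0)

v_0 = (1, -2, 0).
v_1 = A·v_0 = (0, -2, 0).
v_2 = A·v_1 = (2, 0, 0).
v_3 = A·v_2 = (-4, -4, 0).
v_4 = A·v_3 = (12, 8, 0).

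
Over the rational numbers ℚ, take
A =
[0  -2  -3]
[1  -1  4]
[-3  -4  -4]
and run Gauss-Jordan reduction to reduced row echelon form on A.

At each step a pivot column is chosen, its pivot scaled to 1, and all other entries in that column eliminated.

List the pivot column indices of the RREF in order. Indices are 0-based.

pivot(0,0): swap R0↔R1
pivot(0,0)=1: scale R0 → (1, -1, 4)
  clear (2,0): R2 −= (-3)R0 → (0, -7, 8)
pivot(1,1)=-2: scale R1 → (0, 1, 3/2)
  clear (0,1): R0 −= (-1)R1 → (1, 0, 11/2)
  clear (2,1): R2 −= (-7)R1 → (0, 0, 37/2)
pivot(2,2)=37/2: scale R2 → (0, 0, 1)
  clear (0,2): R0 −= (11/2)R2 → (1, 0, 0)
  clear (1,2): R1 −= (3/2)R2 → (0, 1, 0)

pivot columns: 0, 1, 2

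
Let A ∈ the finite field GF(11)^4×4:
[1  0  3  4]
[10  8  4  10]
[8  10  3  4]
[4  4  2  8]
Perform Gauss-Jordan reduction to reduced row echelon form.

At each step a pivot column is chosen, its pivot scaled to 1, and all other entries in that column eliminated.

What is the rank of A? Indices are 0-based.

pivot(0,0)=1: scale R0 → (1, 0, 3, 4)
  clear (1,0): R1 −= (10)R0 → (0, 8, 7, 3)
  clear (2,0): R2 −= (8)R0 → (0, 10, 1, 5)
  clear (3,0): R3 −= (4)R0 → (0, 4, 1, 3)
pivot(1,1)=8: scale R1 → (0, 1, 5, 10)
  clear (2,1): R2 −= (10)R1 → (0, 0, 6, 4)
  clear (3,1): R3 −= (4)R1 → (0, 0, 3, 7)
pivot(2,2)=6: scale R2 → (0, 0, 1, 8)
  clear (0,2): R0 −= (3)R2 → (1, 0, 0, 2)
  clear (1,2): R1 −= (5)R2 → (0, 1, 0, 3)
  clear (3,2): R3 −= (3)R2 → (0, 0, 0, 5)
pivot(3,3)=5: scale R3 → (0, 0, 0, 1)
  clear (0,3): R0 −= (2)R3 → (1, 0, 0, 0)
  clear (1,3): R1 −= (3)R3 → (0, 1, 0, 0)
  clear (2,3): R2 −= (8)R3 → (0, 0, 1, 0)

rank = 4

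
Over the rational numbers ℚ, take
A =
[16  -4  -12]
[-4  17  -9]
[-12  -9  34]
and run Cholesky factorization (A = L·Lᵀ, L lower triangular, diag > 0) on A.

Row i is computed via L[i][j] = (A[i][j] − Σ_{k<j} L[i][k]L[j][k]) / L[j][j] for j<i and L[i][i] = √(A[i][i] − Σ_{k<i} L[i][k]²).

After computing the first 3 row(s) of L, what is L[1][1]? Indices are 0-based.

L[1][1] = 4

Step 1: L[0][0] = √(16) = 4.
  L[1][0] = (-4) / L[0][0] = -1.
Step 2: L[1][1] = √(16) = 4.
  L[2][0] = (-12) / L[0][0] = -3.
  L[2][1] = (-12) / L[1][1] = -3.
Step 3: L[2][2] = √(16) = 4.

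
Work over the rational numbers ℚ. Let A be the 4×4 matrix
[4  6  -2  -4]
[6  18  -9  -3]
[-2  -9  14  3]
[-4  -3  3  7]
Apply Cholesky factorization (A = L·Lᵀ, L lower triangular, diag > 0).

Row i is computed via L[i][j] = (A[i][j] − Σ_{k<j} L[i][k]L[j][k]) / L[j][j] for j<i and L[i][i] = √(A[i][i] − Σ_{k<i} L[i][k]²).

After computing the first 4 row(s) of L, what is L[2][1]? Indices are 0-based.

Step 1: L[0][0] = √(4) = 2.
  L[1][0] = (6) / L[0][0] = 3.
Step 2: L[1][1] = √(9) = 3.
  L[2][0] = (-2) / L[0][0] = -1.
  L[2][1] = (-6) / L[1][1] = -2.
Step 3: L[2][2] = √(9) = 3.
  L[3][0] = (-4) / L[0][0] = -2.
  L[3][1] = (3) / L[1][1] = 1.
  L[3][2] = (3) / L[2][2] = 1.
Step 4: L[3][3] = √(1) = 1.

L[2][1] = -2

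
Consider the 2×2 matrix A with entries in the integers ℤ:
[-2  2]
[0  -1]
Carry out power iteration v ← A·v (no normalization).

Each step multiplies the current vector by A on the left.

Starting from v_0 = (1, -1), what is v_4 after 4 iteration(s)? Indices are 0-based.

v_4 = (46, -1)

v_0 = (1, -1).
v_1 = A·v_0 = (-4, 1).
v_2 = A·v_1 = (10, -1).
v_3 = A·v_2 = (-22, 1).
v_4 = A·v_3 = (46, -1).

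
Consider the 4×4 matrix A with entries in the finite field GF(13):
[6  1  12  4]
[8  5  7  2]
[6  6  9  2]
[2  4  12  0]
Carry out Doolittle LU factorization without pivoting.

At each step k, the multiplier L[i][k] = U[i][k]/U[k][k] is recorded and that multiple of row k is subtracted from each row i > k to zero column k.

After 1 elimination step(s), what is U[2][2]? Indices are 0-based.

U[2][2] = 10

Step 1: pivot at (0,0) is 6.
  row1 ← row1 − (10)·row0  ⇒  L[1][0]=10, U row1=(0, 8, 4, 1)
  row2 ← row2 − (1)·row0  ⇒  L[2][0]=1, U row2=(0, 5, 10, 11)
  row3 ← row3 − (9)·row0  ⇒  L[3][0]=9, U row3=(0, 8, 8, 3)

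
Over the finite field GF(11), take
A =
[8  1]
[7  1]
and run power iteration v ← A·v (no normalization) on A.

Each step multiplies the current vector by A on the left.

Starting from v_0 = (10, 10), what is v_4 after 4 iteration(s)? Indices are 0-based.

v_0 = (10, 10).
v_1 = A·v_0 = (2, 3).
v_2 = A·v_1 = (8, 6).
v_3 = A·v_2 = (4, 7).
v_4 = A·v_3 = (6, 2).

v_4 = (6, 2)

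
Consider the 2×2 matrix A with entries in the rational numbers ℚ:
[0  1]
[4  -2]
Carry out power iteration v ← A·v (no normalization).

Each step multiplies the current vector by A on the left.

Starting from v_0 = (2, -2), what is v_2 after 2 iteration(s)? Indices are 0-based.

v_2 = (12, -32)

v_0 = (2, -2).
v_1 = A·v_0 = (-2, 12).
v_2 = A·v_1 = (12, -32).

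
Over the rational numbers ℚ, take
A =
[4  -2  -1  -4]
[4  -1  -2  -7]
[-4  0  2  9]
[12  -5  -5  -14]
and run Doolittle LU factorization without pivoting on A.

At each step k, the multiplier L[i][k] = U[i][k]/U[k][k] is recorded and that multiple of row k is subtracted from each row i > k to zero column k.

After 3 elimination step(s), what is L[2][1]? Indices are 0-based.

L[2][1] = -2

[col 0] pivot 4
  R1 -= 1*R0 → (0, 1, -1, -3)  (L[1][0] := 1)
  R2 -= -1*R0 → (0, -2, 1, 5)  (L[2][0] := -1)
  R3 -= 3*R0 → (0, 1, -2, -2)  (L[3][0] := 3)
[col 1] pivot 1
  R2 -= -2*R1 → (0, 0, -1, -1)  (L[2][1] := -2)
  R3 -= 1*R1 → (0, 0, -1, 1)  (L[3][1] := 1)
[col 2] pivot -1
  R3 -= 1*R2 → (0, 0, 0, 2)  (L[3][2] := 1)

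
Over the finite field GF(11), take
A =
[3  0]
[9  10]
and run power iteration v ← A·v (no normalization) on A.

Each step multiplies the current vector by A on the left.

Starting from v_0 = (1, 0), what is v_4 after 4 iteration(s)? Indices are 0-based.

v_0 = (1, 0).
v_1 = A·v_0 = (3, 9).
v_2 = A·v_1 = (9, 7).
v_3 = A·v_2 = (5, 8).
v_4 = A·v_3 = (4, 4).

v_4 = (4, 4)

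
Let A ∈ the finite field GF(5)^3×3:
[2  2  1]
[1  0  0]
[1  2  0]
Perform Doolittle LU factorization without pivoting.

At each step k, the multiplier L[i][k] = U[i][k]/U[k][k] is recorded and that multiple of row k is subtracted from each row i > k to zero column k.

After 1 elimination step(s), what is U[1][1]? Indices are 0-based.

U[1][1] = 4

k=0: U[0][0]=2
  eliminate (1,0): mult=3, new row 1: (0, 4, 2); set L[1][0]=3
  eliminate (2,0): mult=3, new row 2: (0, 1, 2); set L[2][0]=3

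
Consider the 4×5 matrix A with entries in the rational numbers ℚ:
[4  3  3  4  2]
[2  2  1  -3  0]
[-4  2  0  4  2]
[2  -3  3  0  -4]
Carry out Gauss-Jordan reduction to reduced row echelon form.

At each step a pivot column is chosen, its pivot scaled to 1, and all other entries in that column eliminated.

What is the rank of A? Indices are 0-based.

rank = 4

[1] R0 /= 4  ⇒  (1, 3/4, 3/4, 1, 1/2)
     R1 -= 2·R0  ⇒  (0, 1/2, -1/2, -5, -1)
     R2 -= -4·R0  ⇒  (0, 5, 3, 8, 4)
     R3 -= 2·R0  ⇒  (0, -9/2, 3/2, -2, -5)
[2] R1 /= 1/2  ⇒  (0, 1, -1, -10, -2)
     R0 -= 3/4·R1  ⇒  (1, 0, 3/2, 17/2, 2)
     R2 -= 5·R1  ⇒  (0, 0, 8, 58, 14)
     R3 -= -9/2·R1  ⇒  (0, 0, -3, -47, -14)
[3] R2 /= 8  ⇒  (0, 0, 1, 29/4, 7/4)
     R0 -= 3/2·R2  ⇒  (1, 0, 0, -19/8, -5/8)
     R1 -= -1·R2  ⇒  (0, 1, 0, -11/4, -1/4)
     R3 -= -3·R2  ⇒  (0, 0, 0, -101/4, -35/4)
[4] R3 /= -101/4  ⇒  (0, 0, 0, 1, 35/101)
     R0 -= -19/8·R3  ⇒  (1, 0, 0, 0, 20/101)
     R1 -= -11/4·R3  ⇒  (0, 1, 0, 0, 71/101)
     R2 -= 29/4·R3  ⇒  (0, 0, 1, 0, -77/101)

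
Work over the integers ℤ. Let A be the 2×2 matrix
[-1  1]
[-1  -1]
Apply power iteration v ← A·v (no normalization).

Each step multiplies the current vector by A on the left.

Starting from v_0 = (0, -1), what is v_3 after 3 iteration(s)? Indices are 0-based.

v_3 = (-2, -2)

v_0 = (0, -1).
v_1 = A·v_0 = (-1, 1).
v_2 = A·v_1 = (2, 0).
v_3 = A·v_2 = (-2, -2).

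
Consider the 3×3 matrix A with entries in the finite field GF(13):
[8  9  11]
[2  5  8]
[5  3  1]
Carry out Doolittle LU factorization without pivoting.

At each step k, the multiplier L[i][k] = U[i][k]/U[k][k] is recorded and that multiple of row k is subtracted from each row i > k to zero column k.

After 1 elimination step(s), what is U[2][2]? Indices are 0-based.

k=0: U[0][0]=8
  eliminate (1,0): mult=10, new row 1: (0, 6, 2); set L[1][0]=10
  eliminate (2,0): mult=12, new row 2: (0, 12, 12); set L[2][0]=12

U[2][2] = 12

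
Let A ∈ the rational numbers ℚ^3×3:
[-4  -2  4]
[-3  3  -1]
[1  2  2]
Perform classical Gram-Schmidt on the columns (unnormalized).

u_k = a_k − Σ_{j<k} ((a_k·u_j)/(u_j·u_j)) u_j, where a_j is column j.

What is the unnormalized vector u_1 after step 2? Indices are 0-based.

u_1 = (-24/13, 81/26, 51/26)

Step 1: u_0 = a_0 = (-4, -3, 1).
Step 2: u_1 = a_1 − (1/26)·u_0 = (-24/13, 81/26, 51/26).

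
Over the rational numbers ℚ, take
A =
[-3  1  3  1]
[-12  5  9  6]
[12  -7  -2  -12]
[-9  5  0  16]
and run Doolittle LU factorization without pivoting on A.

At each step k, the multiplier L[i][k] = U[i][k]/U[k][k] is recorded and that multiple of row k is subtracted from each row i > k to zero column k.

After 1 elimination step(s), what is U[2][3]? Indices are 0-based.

k=0: U[0][0]=-3
  eliminate (1,0): mult=4, new row 1: (0, 1, -3, 2); set L[1][0]=4
  eliminate (2,0): mult=-4, new row 2: (0, -3, 10, -8); set L[2][0]=-4
  eliminate (3,0): mult=3, new row 3: (0, 2, -9, 13); set L[3][0]=3

U[2][3] = -8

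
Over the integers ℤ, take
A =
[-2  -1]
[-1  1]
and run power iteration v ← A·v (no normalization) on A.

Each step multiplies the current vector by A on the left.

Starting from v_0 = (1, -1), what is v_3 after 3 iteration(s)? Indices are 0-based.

v_0 = (1, -1).
v_1 = A·v_0 = (-1, -2).
v_2 = A·v_1 = (4, -1).
v_3 = A·v_2 = (-7, -5).

v_3 = (-7, -5)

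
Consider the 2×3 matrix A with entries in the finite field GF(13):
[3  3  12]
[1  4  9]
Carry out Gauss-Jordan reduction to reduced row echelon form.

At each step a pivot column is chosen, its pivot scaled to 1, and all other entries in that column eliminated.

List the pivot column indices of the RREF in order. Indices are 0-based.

[1] R0 /= 3  ⇒  (1, 1, 4)
     R1 -= 1·R0  ⇒  (0, 3, 5)
[2] R1 /= 3  ⇒  (0, 1, 6)
     R0 -= 1·R1  ⇒  (1, 0, 11)

pivot columns: 0, 1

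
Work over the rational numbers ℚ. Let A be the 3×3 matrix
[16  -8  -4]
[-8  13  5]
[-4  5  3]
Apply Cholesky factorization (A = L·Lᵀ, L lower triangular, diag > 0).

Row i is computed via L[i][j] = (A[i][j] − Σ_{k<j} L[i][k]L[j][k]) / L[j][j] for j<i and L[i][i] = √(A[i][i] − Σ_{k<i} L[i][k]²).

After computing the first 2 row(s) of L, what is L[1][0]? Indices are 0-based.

Step 1: L[0][0] = √(16) = 4.
  L[1][0] = (-8) / L[0][0] = -2.
Step 2: L[1][1] = √(9) = 3.

L[1][0] = -2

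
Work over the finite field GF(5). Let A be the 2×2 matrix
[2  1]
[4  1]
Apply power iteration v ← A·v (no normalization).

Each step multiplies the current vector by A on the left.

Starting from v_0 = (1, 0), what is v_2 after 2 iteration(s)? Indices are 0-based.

v_0 = (1, 0).
v_1 = A·v_0 = (2, 4).
v_2 = A·v_1 = (3, 2).

v_2 = (3, 2)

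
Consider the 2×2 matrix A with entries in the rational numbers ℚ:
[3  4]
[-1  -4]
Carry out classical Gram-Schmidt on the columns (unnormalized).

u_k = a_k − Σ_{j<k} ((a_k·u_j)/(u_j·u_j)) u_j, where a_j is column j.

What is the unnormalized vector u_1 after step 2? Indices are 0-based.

u_1 = (-4/5, -12/5)

Step 1: u_0 = a_0 = (3, -1).
Step 2: u_1 = a_1 − (8/5)·u_0 = (-4/5, -12/5).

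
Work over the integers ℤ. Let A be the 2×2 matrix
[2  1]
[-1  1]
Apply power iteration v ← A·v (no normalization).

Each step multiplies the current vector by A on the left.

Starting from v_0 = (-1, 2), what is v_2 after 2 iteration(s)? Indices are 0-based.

v_2 = (3, 3)

v_0 = (-1, 2).
v_1 = A·v_0 = (0, 3).
v_2 = A·v_1 = (3, 3).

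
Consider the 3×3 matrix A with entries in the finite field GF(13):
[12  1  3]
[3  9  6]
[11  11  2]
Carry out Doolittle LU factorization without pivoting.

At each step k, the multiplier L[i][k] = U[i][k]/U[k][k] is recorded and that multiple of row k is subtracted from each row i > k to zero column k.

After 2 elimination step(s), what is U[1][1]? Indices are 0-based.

[col 0] pivot 12
  R1 -= 10*R0 → (0, 12, 2)  (L[1][0] := 10)
  R2 -= 2*R0 → (0, 9, 9)  (L[2][0] := 2)
[col 1] pivot 12
  R2 -= 4*R1 → (0, 0, 1)  (L[2][1] := 4)

U[1][1] = 12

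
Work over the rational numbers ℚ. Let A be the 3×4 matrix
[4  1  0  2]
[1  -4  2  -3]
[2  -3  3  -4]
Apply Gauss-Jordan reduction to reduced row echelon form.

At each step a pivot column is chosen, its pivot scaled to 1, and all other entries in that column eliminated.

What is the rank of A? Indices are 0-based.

step 1: normalize row 0 (÷4) = (1, 1/4, 0, 1/2)
  row 1: subtract 1×row0 = (0, -17/4, 2, -7/2)
  row 2: subtract 2×row0 = (0, -7/2, 3, -5)
step 2: normalize row 1 (÷-17/4) = (0, 1, -8/17, 14/17)
  row 0: subtract 1/4×row1 = (1, 0, 2/17, 5/17)
  row 2: subtract -7/2×row1 = (0, 0, 23/17, -36/17)
step 3: normalize row 2 (÷23/17) = (0, 0, 1, -36/23)
  row 0: subtract 2/17×row2 = (1, 0, 0, 11/23)
  row 1: subtract -8/17×row2 = (0, 1, 0, 2/23)

rank = 3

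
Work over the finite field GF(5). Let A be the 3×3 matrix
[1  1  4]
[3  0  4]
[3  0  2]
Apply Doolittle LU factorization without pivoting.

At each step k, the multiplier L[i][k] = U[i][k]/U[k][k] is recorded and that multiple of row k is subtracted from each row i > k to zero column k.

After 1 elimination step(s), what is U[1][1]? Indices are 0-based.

[col 0] pivot 1
  R1 -= 3*R0 → (0, 2, 2)  (L[1][0] := 3)
  R2 -= 3*R0 → (0, 2, 0)  (L[2][0] := 3)

U[1][1] = 2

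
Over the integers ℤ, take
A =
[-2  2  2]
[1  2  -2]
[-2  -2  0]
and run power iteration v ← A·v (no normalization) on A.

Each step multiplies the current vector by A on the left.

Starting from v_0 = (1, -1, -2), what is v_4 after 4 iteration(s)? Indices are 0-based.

v_0 = (1, -1, -2).
v_1 = A·v_0 = (-8, 3, 0).
v_2 = A·v_1 = (22, -2, 10).
v_3 = A·v_2 = (-28, -2, -40).
v_4 = A·v_3 = (-28, 48, 60).

v_4 = (-28, 48, 60)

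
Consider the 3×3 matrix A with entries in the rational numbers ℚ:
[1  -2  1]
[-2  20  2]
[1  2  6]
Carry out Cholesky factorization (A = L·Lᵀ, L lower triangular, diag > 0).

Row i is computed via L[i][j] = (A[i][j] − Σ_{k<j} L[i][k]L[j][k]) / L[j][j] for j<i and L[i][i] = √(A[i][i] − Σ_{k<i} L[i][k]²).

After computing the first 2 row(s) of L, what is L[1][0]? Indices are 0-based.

L[1][0] = -2

Step 1: L[0][0] = √(1) = 1.
  L[1][0] = (-2) / L[0][0] = -2.
Step 2: L[1][1] = √(16) = 4.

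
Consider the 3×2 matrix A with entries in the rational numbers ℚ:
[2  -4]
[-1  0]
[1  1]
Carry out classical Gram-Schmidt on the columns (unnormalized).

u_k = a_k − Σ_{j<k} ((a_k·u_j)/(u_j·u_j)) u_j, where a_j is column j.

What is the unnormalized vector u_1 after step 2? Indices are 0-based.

u_1 = (-5/3, -7/6, 13/6)

Step 1: u_0 = a_0 = (2, -1, 1).
Step 2: u_1 = a_1 − (-7/6)·u_0 = (-5/3, -7/6, 13/6).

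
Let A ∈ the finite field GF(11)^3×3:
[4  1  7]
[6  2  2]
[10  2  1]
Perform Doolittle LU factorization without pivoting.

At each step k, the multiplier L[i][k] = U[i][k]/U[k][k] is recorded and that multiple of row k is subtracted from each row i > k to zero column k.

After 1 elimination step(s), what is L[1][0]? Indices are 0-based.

L[1][0] = 7

Step 1: pivot at (0,0) is 4.
  row1 ← row1 − (7)·row0  ⇒  L[1][0]=7, U row1=(0, 6, 8)
  row2 ← row2 − (8)·row0  ⇒  L[2][0]=8, U row2=(0, 5, 0)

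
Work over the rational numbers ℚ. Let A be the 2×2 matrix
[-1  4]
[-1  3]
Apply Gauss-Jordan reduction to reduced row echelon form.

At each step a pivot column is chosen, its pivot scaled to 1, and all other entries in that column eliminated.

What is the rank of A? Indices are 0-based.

pivot(0,0)=-1: scale R0 → (1, -4)
  clear (1,0): R1 −= (-1)R0 → (0, -1)
pivot(1,1)=-1: scale R1 → (0, 1)
  clear (0,1): R0 −= (-4)R1 → (1, 0)

rank = 2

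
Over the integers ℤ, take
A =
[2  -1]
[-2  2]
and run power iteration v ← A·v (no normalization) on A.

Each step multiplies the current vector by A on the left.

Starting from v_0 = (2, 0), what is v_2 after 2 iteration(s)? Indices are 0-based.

v_0 = (2, 0).
v_1 = A·v_0 = (4, -4).
v_2 = A·v_1 = (12, -16).

v_2 = (12, -16)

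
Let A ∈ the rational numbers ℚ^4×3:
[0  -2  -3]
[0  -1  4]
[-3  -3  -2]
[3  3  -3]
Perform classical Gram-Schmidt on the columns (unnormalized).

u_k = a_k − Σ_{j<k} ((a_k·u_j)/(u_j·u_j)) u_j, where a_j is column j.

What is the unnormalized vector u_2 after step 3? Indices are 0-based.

Step 1: u_0 = a_0 = (0, 0, -3, 3).
Step 2: u_1 = a_1 − (1)·u_0 = (-2, -1, 0, 0).
Step 3: u_2 = a_2 − (-1/6)·u_0 − (2/5)·u_1 = (-11/5, 22/5, -5/2, -5/2).

u_2 = (-11/5, 22/5, -5/2, -5/2)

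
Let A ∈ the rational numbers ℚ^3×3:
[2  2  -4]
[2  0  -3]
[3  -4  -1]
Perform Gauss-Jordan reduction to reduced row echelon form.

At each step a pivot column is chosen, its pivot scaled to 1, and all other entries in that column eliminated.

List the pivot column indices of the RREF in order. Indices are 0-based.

[1] R0 /= 2  ⇒  (1, 1, -2)
     R1 -= 2·R0  ⇒  (0, -2, 1)
     R2 -= 3·R0  ⇒  (0, -7, 5)
[2] R1 /= -2  ⇒  (0, 1, -1/2)
     R0 -= 1·R1  ⇒  (1, 0, -3/2)
     R2 -= -7·R1  ⇒  (0, 0, 3/2)
[3] R2 /= 3/2  ⇒  (0, 0, 1)
     R0 -= -3/2·R2  ⇒  (1, 0, 0)
     R1 -= -1/2·R2  ⇒  (0, 1, 0)

pivot columns: 0, 1, 2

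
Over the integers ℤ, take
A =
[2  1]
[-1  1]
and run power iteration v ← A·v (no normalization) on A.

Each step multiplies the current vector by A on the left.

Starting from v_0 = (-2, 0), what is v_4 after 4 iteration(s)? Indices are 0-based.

v_0 = (-2, 0).
v_1 = A·v_0 = (-4, 2).
v_2 = A·v_1 = (-6, 6).
v_3 = A·v_2 = (-6, 12).
v_4 = A·v_3 = (0, 18).

v_4 = (0, 18)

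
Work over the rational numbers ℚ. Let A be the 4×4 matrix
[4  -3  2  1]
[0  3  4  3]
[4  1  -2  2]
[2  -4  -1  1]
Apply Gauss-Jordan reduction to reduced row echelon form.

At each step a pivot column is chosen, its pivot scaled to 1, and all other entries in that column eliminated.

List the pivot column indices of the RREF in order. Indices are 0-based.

[1] R0 /= 4  ⇒  (1, -3/4, 1/2, 1/4)
     R2 -= 4·R0  ⇒  (0, 4, -4, 1)
     R3 -= 2·R0  ⇒  (0, -5/2, -2, 1/2)
[2] R1 /= 3  ⇒  (0, 1, 4/3, 1)
     R0 -= -3/4·R1  ⇒  (1, 0, 3/2, 1)
     R2 -= 4·R1  ⇒  (0, 0, -28/3, -3)
     R3 -= -5/2·R1  ⇒  (0, 0, 4/3, 3)
[3] R2 /= -28/3  ⇒  (0, 0, 1, 9/28)
     R0 -= 3/2·R2  ⇒  (1, 0, 0, 29/56)
     R1 -= 4/3·R2  ⇒  (0, 1, 0, 4/7)
     R3 -= 4/3·R2  ⇒  (0, 0, 0, 18/7)
[4] R3 /= 18/7  ⇒  (0, 0, 0, 1)
     R0 -= 29/56·R3  ⇒  (1, 0, 0, 0)
     R1 -= 4/7·R3  ⇒  (0, 1, 0, 0)
     R2 -= 9/28·R3  ⇒  (0, 0, 1, 0)

pivot columns: 0, 1, 2, 3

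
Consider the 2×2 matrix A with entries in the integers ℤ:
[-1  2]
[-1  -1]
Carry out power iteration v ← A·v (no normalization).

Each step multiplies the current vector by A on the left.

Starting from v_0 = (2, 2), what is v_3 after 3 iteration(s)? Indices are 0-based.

v_3 = (14, 8)

v_0 = (2, 2).
v_1 = A·v_0 = (2, -4).
v_2 = A·v_1 = (-10, 2).
v_3 = A·v_2 = (14, 8).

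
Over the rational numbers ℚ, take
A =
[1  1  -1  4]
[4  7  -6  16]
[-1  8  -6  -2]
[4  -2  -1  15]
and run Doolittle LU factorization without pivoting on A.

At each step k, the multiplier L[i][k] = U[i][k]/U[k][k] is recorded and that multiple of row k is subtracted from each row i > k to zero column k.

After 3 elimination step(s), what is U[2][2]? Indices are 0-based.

U[2][2] = -1

Step 1: pivot at (0,0) is 1.
  row1 ← row1 − (4)·row0  ⇒  L[1][0]=4, U row1=(0, 3, -2, 0)
  row2 ← row2 − (-1)·row0  ⇒  L[2][0]=-1, U row2=(0, 9, -7, 2)
  row3 ← row3 − (4)·row0  ⇒  L[3][0]=4, U row3=(0, -6, 3, -1)
Step 2: pivot at (1,1) is 3.
  row2 ← row2 − (3)·row1  ⇒  L[2][1]=3, U row2=(0, 0, -1, 2)
  row3 ← row3 − (-2)·row1  ⇒  L[3][1]=-2, U row3=(0, 0, -1, -1)
Step 3: pivot at (2,2) is -1.
  row3 ← row3 − (1)·row2  ⇒  L[3][2]=1, U row3=(0, 0, 0, -3)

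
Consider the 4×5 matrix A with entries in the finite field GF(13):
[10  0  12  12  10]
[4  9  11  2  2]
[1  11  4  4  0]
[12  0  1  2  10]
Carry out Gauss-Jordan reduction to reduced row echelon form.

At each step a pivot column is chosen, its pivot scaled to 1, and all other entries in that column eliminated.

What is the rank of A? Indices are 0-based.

rank = 4

pivot(0,0)=10: scale R0 → (1, 0, 9, 9, 1)
  clear (1,0): R1 −= (4)R0 → (0, 9, 1, 5, 11)
  clear (2,0): R2 −= (1)R0 → (0, 11, 8, 8, 12)
  clear (3,0): R3 −= (12)R0 → (0, 0, 10, 11, 11)
pivot(1,1)=9: scale R1 → (0, 1, 3, 2, 7)
  clear (2,1): R2 −= (11)R1 → (0, 0, 1, 12, 0)
pivot(2,2)=1: scale R2 → (0, 0, 1, 12, 0)
  clear (0,2): R0 −= (9)R2 → (1, 0, 0, 5, 1)
  clear (1,2): R1 −= (3)R2 → (0, 1, 0, 5, 7)
  clear (3,2): R3 −= (10)R2 → (0, 0, 0, 8, 11)
pivot(3,3)=8: scale R3 → (0, 0, 0, 1, 3)
  clear (0,3): R0 −= (5)R3 → (1, 0, 0, 0, 12)
  clear (1,3): R1 −= (5)R3 → (0, 1, 0, 0, 5)
  clear (2,3): R2 −= (12)R3 → (0, 0, 1, 0, 3)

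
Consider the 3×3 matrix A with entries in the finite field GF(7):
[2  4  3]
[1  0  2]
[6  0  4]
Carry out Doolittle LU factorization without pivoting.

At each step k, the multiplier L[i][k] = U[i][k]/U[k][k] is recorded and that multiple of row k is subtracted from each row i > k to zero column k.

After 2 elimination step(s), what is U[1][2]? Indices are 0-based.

Step 1: pivot at (0,0) is 2.
  row1 ← row1 − (4)·row0  ⇒  L[1][0]=4, U row1=(0, 5, 4)
  row2 ← row2 − (3)·row0  ⇒  L[2][0]=3, U row2=(0, 2, 2)
Step 2: pivot at (1,1) is 5.
  row2 ← row2 − (6)·row1  ⇒  L[2][1]=6, U row2=(0, 0, 6)

U[1][2] = 4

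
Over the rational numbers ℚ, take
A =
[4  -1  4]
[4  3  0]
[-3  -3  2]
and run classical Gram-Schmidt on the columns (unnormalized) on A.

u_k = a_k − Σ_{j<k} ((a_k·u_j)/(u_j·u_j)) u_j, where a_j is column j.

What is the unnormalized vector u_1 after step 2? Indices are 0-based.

Step 1: u_0 = a_0 = (4, 4, -3).
Step 2: u_1 = a_1 − (17/41)·u_0 = (-109/41, 55/41, -72/41).

u_1 = (-109/41, 55/41, -72/41)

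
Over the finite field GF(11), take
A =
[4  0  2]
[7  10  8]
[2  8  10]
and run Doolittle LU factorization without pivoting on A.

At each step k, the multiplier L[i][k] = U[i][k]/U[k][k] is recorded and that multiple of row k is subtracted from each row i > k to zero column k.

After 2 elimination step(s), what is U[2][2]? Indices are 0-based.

[col 0] pivot 4
  R1 -= 10*R0 → (0, 10, 10)  (L[1][0] := 10)
  R2 -= 6*R0 → (0, 8, 9)  (L[2][0] := 6)
[col 1] pivot 10
  R2 -= 3*R1 → (0, 0, 1)  (L[2][1] := 3)

U[2][2] = 1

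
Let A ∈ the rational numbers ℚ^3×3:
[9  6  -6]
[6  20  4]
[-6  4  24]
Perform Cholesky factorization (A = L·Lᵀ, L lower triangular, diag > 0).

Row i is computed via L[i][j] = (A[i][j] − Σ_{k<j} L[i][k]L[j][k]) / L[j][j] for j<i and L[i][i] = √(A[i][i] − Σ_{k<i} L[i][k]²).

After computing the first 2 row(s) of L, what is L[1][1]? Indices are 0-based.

L[1][1] = 4

Step 1: L[0][0] = √(9) = 3.
  L[1][0] = (6) / L[0][0] = 2.
Step 2: L[1][1] = √(16) = 4.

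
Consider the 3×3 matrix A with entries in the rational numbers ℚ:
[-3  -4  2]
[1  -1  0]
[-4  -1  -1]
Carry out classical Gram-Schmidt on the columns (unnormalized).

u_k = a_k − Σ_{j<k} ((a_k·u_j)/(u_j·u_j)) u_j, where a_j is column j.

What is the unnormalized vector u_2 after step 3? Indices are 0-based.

u_2 = (85/243, -221/243, -119/243)

Step 1: u_0 = a_0 = (-3, 1, -4).
Step 2: u_1 = a_1 − (15/26)·u_0 = (-59/26, -41/26, 17/13).
Step 3: u_2 = a_2 − (-1/13)·u_0 − (-152/243)·u_1 = (85/243, -221/243, -119/243).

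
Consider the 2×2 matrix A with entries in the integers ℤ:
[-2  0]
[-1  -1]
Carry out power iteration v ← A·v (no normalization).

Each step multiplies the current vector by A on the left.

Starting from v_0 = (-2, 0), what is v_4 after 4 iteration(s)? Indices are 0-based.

v_4 = (-32, -30)

v_0 = (-2, 0).
v_1 = A·v_0 = (4, 2).
v_2 = A·v_1 = (-8, -6).
v_3 = A·v_2 = (16, 14).
v_4 = A·v_3 = (-32, -30).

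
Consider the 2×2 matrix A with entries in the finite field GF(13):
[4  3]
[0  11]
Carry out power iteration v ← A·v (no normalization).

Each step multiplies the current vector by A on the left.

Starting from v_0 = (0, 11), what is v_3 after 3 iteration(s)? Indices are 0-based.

v_3 = (6, 3)

v_0 = (0, 11).
v_1 = A·v_0 = (7, 4).
v_2 = A·v_1 = (1, 5).
v_3 = A·v_2 = (6, 3).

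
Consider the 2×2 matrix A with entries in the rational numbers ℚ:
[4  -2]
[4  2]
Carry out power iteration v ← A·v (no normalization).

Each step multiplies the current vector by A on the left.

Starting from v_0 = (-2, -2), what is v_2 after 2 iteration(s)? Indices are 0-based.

v_2 = (8, -40)

v_0 = (-2, -2).
v_1 = A·v_0 = (-4, -12).
v_2 = A·v_1 = (8, -40).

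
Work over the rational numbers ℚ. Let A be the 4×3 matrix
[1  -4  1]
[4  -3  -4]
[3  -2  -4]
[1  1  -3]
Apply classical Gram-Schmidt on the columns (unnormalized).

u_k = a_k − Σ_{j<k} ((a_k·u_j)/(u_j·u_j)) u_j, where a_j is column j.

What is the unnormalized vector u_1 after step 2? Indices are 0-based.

u_1 = (-29/9, 1/9, 1/3, 16/9)

Step 1: u_0 = a_0 = (1, 4, 3, 1).
Step 2: u_1 = a_1 − (-7/9)·u_0 = (-29/9, 1/9, 1/3, 16/9).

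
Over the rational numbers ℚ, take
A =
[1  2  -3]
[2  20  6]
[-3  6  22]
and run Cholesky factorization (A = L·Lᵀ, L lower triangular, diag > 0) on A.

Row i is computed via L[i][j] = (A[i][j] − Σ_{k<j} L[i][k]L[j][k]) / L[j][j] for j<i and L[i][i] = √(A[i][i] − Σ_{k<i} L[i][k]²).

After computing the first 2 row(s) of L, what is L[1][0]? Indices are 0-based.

Step 1: L[0][0] = √(1) = 1.
  L[1][0] = (2) / L[0][0] = 2.
Step 2: L[1][1] = √(16) = 4.

L[1][0] = 2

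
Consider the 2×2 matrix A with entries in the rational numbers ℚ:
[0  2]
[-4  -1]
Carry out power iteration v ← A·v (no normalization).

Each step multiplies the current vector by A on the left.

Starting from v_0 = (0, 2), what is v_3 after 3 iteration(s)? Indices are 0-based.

v_3 = (-28, 30)

v_0 = (0, 2).
v_1 = A·v_0 = (4, -2).
v_2 = A·v_1 = (-4, -14).
v_3 = A·v_2 = (-28, 30).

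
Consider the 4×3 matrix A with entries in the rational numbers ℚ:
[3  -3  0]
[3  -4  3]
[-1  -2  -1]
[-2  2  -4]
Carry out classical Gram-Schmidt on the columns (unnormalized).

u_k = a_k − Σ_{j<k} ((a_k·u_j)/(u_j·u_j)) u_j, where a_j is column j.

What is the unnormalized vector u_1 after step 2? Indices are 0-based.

Step 1: u_0 = a_0 = (3, 3, -1, -2).
Step 2: u_1 = a_1 − (-1)·u_0 = (0, -1, -3, 0).

u_1 = (0, -1, -3, 0)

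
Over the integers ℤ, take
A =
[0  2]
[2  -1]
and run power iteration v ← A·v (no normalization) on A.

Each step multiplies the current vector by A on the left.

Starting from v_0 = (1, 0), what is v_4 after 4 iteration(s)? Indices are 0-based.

v_0 = (1, 0).
v_1 = A·v_0 = (0, 2).
v_2 = A·v_1 = (4, -2).
v_3 = A·v_2 = (-4, 10).
v_4 = A·v_3 = (20, -18).

v_4 = (20, -18)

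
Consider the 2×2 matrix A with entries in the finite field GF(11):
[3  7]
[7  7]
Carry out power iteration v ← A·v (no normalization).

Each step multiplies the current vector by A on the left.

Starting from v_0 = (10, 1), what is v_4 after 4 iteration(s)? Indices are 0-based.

v_4 = (5, 9)

v_0 = (10, 1).
v_1 = A·v_0 = (4, 0).
v_2 = A·v_1 = (1, 6).
v_3 = A·v_2 = (1, 5).
v_4 = A·v_3 = (5, 9).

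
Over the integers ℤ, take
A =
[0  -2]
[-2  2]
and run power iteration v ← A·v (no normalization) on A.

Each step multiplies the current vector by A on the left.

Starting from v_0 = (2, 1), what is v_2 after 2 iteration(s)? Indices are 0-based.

v_2 = (4, 0)

v_0 = (2, 1).
v_1 = A·v_0 = (-2, -2).
v_2 = A·v_1 = (4, 0).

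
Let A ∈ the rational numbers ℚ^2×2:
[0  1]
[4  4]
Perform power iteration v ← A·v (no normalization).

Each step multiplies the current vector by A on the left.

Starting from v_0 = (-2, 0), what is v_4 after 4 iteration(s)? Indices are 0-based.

v_4 = (-160, -768)

v_0 = (-2, 0).
v_1 = A·v_0 = (0, -8).
v_2 = A·v_1 = (-8, -32).
v_3 = A·v_2 = (-32, -160).
v_4 = A·v_3 = (-160, -768).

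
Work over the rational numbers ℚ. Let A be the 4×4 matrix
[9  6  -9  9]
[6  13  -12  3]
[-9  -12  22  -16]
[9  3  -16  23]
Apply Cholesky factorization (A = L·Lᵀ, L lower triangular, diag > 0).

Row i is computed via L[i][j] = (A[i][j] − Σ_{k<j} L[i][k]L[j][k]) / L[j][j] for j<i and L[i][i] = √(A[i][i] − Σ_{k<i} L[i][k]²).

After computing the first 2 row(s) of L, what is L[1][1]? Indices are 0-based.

Step 1: L[0][0] = √(9) = 3.
  L[1][0] = (6) / L[0][0] = 2.
Step 2: L[1][1] = √(9) = 3.

L[1][1] = 3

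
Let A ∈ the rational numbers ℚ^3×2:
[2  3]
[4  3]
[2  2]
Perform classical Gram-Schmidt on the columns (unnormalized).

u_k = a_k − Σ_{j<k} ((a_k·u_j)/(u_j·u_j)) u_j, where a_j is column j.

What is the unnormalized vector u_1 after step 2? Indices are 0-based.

u_1 = (7/6, -2/3, 1/6)

Step 1: u_0 = a_0 = (2, 4, 2).
Step 2: u_1 = a_1 − (11/12)·u_0 = (7/6, -2/3, 1/6).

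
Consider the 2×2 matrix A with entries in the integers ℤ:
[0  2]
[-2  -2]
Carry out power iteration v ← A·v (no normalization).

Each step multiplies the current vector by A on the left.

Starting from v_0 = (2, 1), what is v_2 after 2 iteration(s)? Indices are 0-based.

v_0 = (2, 1).
v_1 = A·v_0 = (2, -6).
v_2 = A·v_1 = (-12, 8).

v_2 = (-12, 8)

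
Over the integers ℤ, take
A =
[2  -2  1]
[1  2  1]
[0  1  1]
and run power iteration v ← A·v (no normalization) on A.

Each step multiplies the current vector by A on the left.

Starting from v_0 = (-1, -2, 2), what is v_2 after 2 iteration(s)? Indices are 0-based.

v_0 = (-1, -2, 2).
v_1 = A·v_0 = (4, -3, 0).
v_2 = A·v_1 = (14, -2, -3).

v_2 = (14, -2, -3)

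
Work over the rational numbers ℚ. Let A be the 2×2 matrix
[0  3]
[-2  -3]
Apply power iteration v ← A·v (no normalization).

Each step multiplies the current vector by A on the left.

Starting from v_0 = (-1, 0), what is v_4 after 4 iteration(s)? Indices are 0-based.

v_4 = (18, 18)

v_0 = (-1, 0).
v_1 = A·v_0 = (0, 2).
v_2 = A·v_1 = (6, -6).
v_3 = A·v_2 = (-18, 6).
v_4 = A·v_3 = (18, 18).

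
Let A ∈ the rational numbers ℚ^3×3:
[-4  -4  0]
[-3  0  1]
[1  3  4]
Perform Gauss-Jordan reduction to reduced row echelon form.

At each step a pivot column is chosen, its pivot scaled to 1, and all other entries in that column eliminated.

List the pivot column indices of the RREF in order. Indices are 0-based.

pivot columns: 0, 1, 2

[1] R0 /= -4  ⇒  (1, 1, 0)
     R1 -= -3·R0  ⇒  (0, 3, 1)
     R2 -= 1·R0  ⇒  (0, 2, 4)
[2] R1 /= 3  ⇒  (0, 1, 1/3)
     R0 -= 1·R1  ⇒  (1, 0, -1/3)
     R2 -= 2·R1  ⇒  (0, 0, 10/3)
[3] R2 /= 10/3  ⇒  (0, 0, 1)
     R0 -= -1/3·R2  ⇒  (1, 0, 0)
     R1 -= 1/3·R2  ⇒  (0, 1, 0)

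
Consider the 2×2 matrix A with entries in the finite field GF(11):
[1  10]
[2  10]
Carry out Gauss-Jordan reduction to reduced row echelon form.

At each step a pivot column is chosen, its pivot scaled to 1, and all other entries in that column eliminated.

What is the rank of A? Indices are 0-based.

[1] R0 /= 1  ⇒  (1, 10)
     R1 -= 2·R0  ⇒  (0, 1)
[2] R1 /= 1  ⇒  (0, 1)
     R0 -= 10·R1  ⇒  (1, 0)

rank = 2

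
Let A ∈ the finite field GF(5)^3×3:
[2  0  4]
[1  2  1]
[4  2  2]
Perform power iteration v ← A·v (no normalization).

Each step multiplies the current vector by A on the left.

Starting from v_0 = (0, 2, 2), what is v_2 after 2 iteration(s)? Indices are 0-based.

v_0 = (0, 2, 2).
v_1 = A·v_0 = (3, 1, 3).
v_2 = A·v_1 = (3, 3, 0).

v_2 = (3, 3, 0)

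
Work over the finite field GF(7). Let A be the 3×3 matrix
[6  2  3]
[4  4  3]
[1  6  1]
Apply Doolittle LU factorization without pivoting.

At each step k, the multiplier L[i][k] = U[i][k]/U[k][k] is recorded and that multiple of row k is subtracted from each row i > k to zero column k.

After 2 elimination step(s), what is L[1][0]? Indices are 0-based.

Step 1: pivot at (0,0) is 6.
  row1 ← row1 − (3)·row0  ⇒  L[1][0]=3, U row1=(0, 5, 1)
  row2 ← row2 − (6)·row0  ⇒  L[2][0]=6, U row2=(0, 1, 4)
Step 2: pivot at (1,1) is 5.
  row2 ← row2 − (3)·row1  ⇒  L[2][1]=3, U row2=(0, 0, 1)

L[1][0] = 3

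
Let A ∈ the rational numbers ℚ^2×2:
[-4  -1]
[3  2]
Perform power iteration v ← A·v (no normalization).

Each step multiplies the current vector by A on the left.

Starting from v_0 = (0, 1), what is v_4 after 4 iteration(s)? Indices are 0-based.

v_4 = (28, -11)

v_0 = (0, 1).
v_1 = A·v_0 = (-1, 2).
v_2 = A·v_1 = (2, 1).
v_3 = A·v_2 = (-9, 8).
v_4 = A·v_3 = (28, -11).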